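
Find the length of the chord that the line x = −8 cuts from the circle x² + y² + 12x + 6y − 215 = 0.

32

The distance from (−6, −3) to the line is 2, and r² = 260.
Chord = 2√(r² − d²) = 2·√(256) = 32.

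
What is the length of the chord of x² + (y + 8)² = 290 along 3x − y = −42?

Centre (0, −8), r² = 290. Perpendicular distance d from centre to line = |50| / √10 = 50/√10.
Half the chord is √(r² − d²) = √(40), so the full chord is 4√10.

4√10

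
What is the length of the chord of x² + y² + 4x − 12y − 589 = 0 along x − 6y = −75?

8√37

From the line, y = (75 + x)/6. Substituting:
37x² + 222x − 20979 = 0  ⟹  x² + 6x − 567 = 0
x = 21 or x = −27, giving (21, 16) and (−27, 8).
Chord length = distance between (21, 16) and (−27, 8) = √2368 = 8√37.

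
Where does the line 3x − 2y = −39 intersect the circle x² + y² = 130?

Express y = (39 + 3x)/2 and substitute into the circle:
13x² + 234x + 1001 = 0  ⟹  x² + 18x + 77 = 0
x = −7 or x = −11, giving (−7, 9) and (−11, 3).

(−11, 3) and (−7, 9)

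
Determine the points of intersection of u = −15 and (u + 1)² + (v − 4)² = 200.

(−15, 2) and (−15, 6)

The line gives u = −15. Substituting into the circle:
v² − 8v + 12 = 0
v = 6 or v = 2, giving (−15, 6) and (−15, 2).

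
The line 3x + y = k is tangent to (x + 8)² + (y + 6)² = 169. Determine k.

k = −30 ± 13√10

For a tangent, require d(centre, line) = r = 13.
|3·(−8) + 1·(−6) − k| / √10 = 13
|k − (−30)| = 13√10.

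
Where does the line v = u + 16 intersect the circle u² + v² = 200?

(−14, 2) and (−2, 14)

From the line, v = u + 16. Substituting:
2u² + 32u + 56 = 0  ⟹  u² + 16u + 28 = 0
u = −2 or u = −14, giving (−2, 14) and (−14, 2).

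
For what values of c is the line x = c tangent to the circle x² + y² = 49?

c = −7 or c = 7

For a tangent, require d(centre, line) = r = 7.
|1·0 + 0·0 − c| / √1 = 7
|c| = 7, so c = 7 or c = −7.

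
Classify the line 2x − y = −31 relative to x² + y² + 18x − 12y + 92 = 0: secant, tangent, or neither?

Centre (−9, 6), r² = 25. Distance² from centre to line = (7)²/5 = 49/5.
Since d² < r², the line cuts the circle twice.

secant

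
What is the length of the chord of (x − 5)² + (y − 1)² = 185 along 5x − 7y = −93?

√74

Substitute y = (93 + 5x)/7:
74x² + 370x − 444 = 0  ⟹  x² + 5x − 6 = 0
x = 1 or x = −6, giving (1, 14) and (−6, 9).
Chord length = distance between (1, 14) and (−6, 9) = √74 = √74.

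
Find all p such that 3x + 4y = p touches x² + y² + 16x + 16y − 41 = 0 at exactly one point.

p = −121 or p = 9

Tangency holds when the distance from the centre (−8, −8) to the line equals the radius 13:
|3·(−8) + 4·(−8) − p| / √25 = 13
|p − (−56)| = 13·5, so p = 9 or p = −121.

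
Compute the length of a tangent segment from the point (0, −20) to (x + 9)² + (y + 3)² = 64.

3√34

Centre (−9, −3), r² = 64. |PO|² = (9)² + (−17)² = 370.
Power of the point: PT² = |PO|² − r² = 306, so PT = 3√34.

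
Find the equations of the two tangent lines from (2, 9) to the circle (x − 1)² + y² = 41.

4x − 5y = −37 and 5x + 4y = 46

Let a tangent through (2, 9) have slope m. Its distance from (1, 0) must equal √41:
(−1m − (−9))² = 41(m² + 1)
20m² + 9m − 20 = 0, so m = 4/5 or m = −5/4.
With m = 4/5: 4x − 5y = −37. With m = −5/4: 5x + 4y = 46.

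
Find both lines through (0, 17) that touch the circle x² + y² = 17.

4x + y = 17 and 4x − y = −17

Let a tangent through (0, 17) have slope m. Its distance from (0, 0) must equal √17:
(0m − (−17))² = 17(m² + 1)
m² − 16 = 0, so m = −4 or m = 4.
Through (0, 17) these give 4x + y = 17 and 4x − y = −17.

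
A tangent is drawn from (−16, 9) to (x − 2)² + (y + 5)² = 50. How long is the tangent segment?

Centre (2, −5), r² = 50. |PO|² = (−18)² + (14)² = 520.
By the tangent–radius right angle, tangent length = √(|PO|² − r²) = √470.

√470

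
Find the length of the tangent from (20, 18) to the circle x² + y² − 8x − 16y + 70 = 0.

√346

The centre is (4, 8) and r = √10. The square of the distance from P to the centre is 256 + 100 = 356.
The tangent meets the radius at right angles, so tangent² = |PO|² − r² = 356 − 10 = 346.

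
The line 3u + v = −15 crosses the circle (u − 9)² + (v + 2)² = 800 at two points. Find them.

Express v = −3u − 15 and substitute into the circle:
10u² + 60u − 550 = 0  ⟹  u² + 6u − 55 = 0
u = 5 or u = −11, giving (5, −30) and (−11, 18).

(−11, 18) and (5, −30)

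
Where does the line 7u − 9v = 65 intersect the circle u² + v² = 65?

(−1, −8) and (8, −1)

Substitute v = (−65 + 7u)/9:
130u² − 910u − 1040 = 0  ⟹  u² − 7u − 8 = 0
u = 8 or u = −1, giving (8, −1) and (−1, −8).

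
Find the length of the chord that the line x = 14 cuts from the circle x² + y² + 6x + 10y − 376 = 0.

22

The line gives x = 14. Substituting into the circle:
y² + 10y − 96 = 0
y = 6 or y = −16, giving (14, 6) and (14, −16).
Chord length = distance between (14, 6) and (14, −16) = √484 = 22.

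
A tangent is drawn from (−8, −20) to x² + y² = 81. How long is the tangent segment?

√383

Centre (0, 0), r² = 81. |PO|² = (−8)² + (−20)² = 464.
The tangent meets the radius at right angles, so tangent² = |PO|² − r² = 464 − 81 = 383.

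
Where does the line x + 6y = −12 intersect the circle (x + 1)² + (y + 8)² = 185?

(−12, 0) and (12, −4)

From the line, y = (−12 − x)/6. Substituting:
37x² − 5328 = 0  ⟹  x² − 144 = 0
x = 12 or x = −12, giving (12, −4) and (−12, 0).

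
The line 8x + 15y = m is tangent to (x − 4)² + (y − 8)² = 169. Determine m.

m = −69 or m = 373

Tangency holds when the distance from the centre (4, 8) to the line equals the radius 13:
|8·4 + 15·8 − m| / √289 = 13
|m − (152)| = 13·17, so m = 373 or m = −69.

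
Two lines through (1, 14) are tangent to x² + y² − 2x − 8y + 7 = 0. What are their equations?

A line y − (14) = m(x − (1)) is tangent when its distance from (1, 4) is √10:
(0m − (−10))² = 10(m² + 1)
m² − 9 = 0, so m = −3 or m = 3.
With m = −3: 3x + y = 17. With m = 3: 3x − y = −11.

3x + y = 17 and 3x − y = −11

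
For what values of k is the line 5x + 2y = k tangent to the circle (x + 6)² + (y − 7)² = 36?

For a tangent, require d(centre, line) = r = 6.
|5·(−6) + 2·7 − k| / √29 = 6
|k − (−16)| = 6√29.

k = −16 ± 6√29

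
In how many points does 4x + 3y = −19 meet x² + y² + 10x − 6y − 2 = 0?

d² = (4·(−5) + 3·3 − (−19))²/25 = 64/25; r² = 36.
Since d² < r², the line cuts the circle twice.

2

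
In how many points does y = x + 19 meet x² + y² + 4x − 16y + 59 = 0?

d² = (1·(−2) − 1·8 − (−19))²/2 = 81/2; r² = 9.
Since d² > r², the line lies outside the circle.

0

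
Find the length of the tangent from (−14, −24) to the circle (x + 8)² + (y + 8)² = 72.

2√55

Centre (−8, −8), r² = 72. |PO|² = (−6)² + (−16)² = 292.
By the tangent–radius right angle, tangent length = √(|PO|² − r²) = √220 = 2√55.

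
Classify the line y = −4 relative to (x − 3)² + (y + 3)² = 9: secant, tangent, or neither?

Substituting the line into the circle gives x² − 6x + 1 = 0.
Δ = 36 − 4 = 32.
Two real roots: the line is a secant.

secant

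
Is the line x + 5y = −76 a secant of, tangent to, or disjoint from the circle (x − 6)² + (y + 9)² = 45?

d² = (1·6 + 5·(−9) − (−76))²/26 = 1369/26; r² = 45.
Since d² > r², the line lies outside the circle.

disjoint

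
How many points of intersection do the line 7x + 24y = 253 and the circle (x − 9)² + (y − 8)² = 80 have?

d² = (7·9 + 24·8 − (253))²/625 = 4/625; r² = 80.
Since d² < r², the line cuts the circle twice.

2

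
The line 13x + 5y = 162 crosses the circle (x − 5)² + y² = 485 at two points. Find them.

Express y = (162 − 13x)/5 and substitute into the circle:
194x² − 4462x + 14744 = 0  ⟹  x² − 23x + 76 = 0
x = 19 or x = 4, giving (19, −17) and (4, 22).

(4, 22) and (19, −17)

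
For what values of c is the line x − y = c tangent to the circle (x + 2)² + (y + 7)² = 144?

The line touches the circle iff its distance from (−2, −7) is 12:
|1·(−2) − 1·(−7) − c| / √2 = 12
|c − (5)| = 12√2.

c = 5 ± 12√2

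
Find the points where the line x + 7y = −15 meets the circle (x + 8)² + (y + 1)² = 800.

Express y = (−15 − x)/7 and substitute into the circle:
50x² + 800x − 36000 = 0  ⟹  x² + 16x − 720 = 0
x = 20 or x = −36, giving (20, −5) and (−36, 3).

(−36, 3) and (20, −5)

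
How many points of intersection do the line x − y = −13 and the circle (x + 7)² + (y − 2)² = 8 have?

1

Substituting the line into the circle gives 2x² + 36x + 162 = 0.
Δ = 1296 − 1296 = 0.
A repeated root: the line is tangent.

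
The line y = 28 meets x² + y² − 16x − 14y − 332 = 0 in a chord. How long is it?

4

The distance from (8, 7) to the line is 21, and r² = 445.
Chord = 2√(r² − d²) = 2·√(4) = 4.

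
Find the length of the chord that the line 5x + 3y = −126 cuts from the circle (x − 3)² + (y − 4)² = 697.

From the line, y = (−126 − 5x)/3. Substituting:
34x² + 1326x + 12852 = 0  ⟹  x² + 39x + 378 = 0
x = −18 or x = −21, giving (−18, −12) and (−21, −7).
|(−18, −12) − (−21, −7)| = √((3)² + (−5)²) = √34.

√34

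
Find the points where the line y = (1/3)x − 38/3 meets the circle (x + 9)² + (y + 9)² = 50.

Express y = (−38 + x)/3 and substitute into the circle:
10x² + 140x + 400 = 0  ⟹  x² + 14x + 40 = 0
x = −4 or x = −10, giving (−4, −14) and (−10, −16).

(−10, −16) and (−4, −14)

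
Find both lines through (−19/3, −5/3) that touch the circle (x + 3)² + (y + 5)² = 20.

2x − y = −11 and x − 2y = −3

Let a tangent through (−19/3, −5/3) have slope m. Its distance from (−3, −5) must equal 2√5:
[m·(10/3) − (−10/3)]² = 20(m² + 1)
2m² − 5m + 2 = 0, so m = 2 or m = 1/2.
Through (−19/3, −5/3) these give 2x − y = −11 and x − 2y = −3.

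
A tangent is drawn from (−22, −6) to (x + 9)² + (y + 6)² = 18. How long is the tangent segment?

The centre is (−9, −6) and r = 3√2. The square of the distance from P to the centre is 169 + 0 = 169.
By the tangent–radius right angle, tangent length = √(|PO|² − r²) = √151.

√151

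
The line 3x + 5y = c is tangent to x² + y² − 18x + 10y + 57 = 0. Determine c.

c = 2 ± 7√34

The line touches the circle iff its distance from (9, −5) is 7:
|3·9 + 5·(−5) − c| / √34 = 7
|c − (2)| = 7√34.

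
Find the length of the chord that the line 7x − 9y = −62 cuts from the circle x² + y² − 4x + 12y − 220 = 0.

2√130

The distance from (2, −6) to the line is 130/√130, and r² = 260.
Half the chord is √(r² − d²) = √(130), so the full chord is 2√130.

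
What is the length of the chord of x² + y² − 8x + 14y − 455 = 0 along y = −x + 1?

Express y = −x + 1 and substitute into the circle:
2x² − 24x − 440 = 0  ⟹  x² − 12x − 220 = 0
x = 22 or x = −10, giving (22, −21) and (−10, 11).
|(22, −21) − (−10, 11)| = √((32)² + (−32)²) = 32√2.

32√2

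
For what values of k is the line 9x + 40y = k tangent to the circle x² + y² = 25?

k = −205 or k = 205

Tangency holds when the distance from the centre (0, 0) to the line equals the radius 5:
|9·0 + 40·0 − k| / √1681 = 5
|k| = 5·41, so k = 205 or k = −205.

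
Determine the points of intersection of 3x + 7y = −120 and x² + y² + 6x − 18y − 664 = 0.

(−26, −6) and (2, −18)

From the line, y = (−120 − 3x)/7. Substituting:
58x² + 1392x − 3016 = 0  ⟹  x² + 24x − 52 = 0
x = 2 or x = −26, giving (2, −18) and (−26, −6).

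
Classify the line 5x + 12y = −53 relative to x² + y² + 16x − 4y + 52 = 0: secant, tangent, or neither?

Centre (−8, 2), r² = 16. Distance² from centre to line = (37)²/169 = 1369/169.
Since d² < r², the line cuts the circle twice.

secant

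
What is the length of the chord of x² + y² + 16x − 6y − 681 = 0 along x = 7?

The line gives x = 7. Substituting into the circle:
y² − 6y − 520 = 0
y = 26 or y = −20, giving (7, 26) and (7, −20).
|(7, 26) − (7, −20)| = √((0)² + (46)²) = 46.

46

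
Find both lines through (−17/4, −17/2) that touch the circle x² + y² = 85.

6x + 7y = −85 and 2x + 9y = −85

A line y − (−17/2) = m(x − (−17/4)) is tangent when its distance from (0, 0) is √85:
(17/4m − (17/2))² = 85(m² + 1)
63m² + 68m + 12 = 0, so m = −6/7 or m = −2/9.
Through (−17/4, −17/2) these give 6x + 7y = −85 and 2x + 9y = −85.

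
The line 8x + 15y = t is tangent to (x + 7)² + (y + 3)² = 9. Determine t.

t = −152 or t = −50

Tangency holds when the distance from the centre (−7, −3) to the line equals the radius 3:
|8·(−7) + 15·(−3) − t| / √289 = 3
|t − (−101)| = 3·17, so t = −50 or t = −152.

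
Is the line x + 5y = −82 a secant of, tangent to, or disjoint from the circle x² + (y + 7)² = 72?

Substituting the line into the circle gives 26x² + 94x + 409 = 0.
Δ = 8836 − 42536 = −33700.
No real roots: the line does not meet the circle.

disjoint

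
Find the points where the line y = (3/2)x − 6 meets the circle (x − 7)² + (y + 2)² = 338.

(−6, −15) and (14, 15)

From the line, y = (−12 + 3x)/2. Substituting:
13x² − 104x − 1092 = 0  ⟹  x² − 8x − 84 = 0
x = 14 or x = −6, giving (14, 15) and (−6, −15).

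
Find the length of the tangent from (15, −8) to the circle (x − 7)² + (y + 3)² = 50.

The centre is (7, −3) and r = 5√2. The square of the distance from P to the centre is 64 + 25 = 89.
The tangent meets the radius at right angles, so tangent² = |PO|² − r² = 89 − 50 = 39.

√39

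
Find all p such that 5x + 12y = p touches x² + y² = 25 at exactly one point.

p = −65 or p = 65

The line touches the circle iff its distance from (0, 0) is 5:
|5·0 + 12·0 − p| / √169 = 5
|p| = 5·13, so p = 65 or p = −65.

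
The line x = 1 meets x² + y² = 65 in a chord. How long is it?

Centre (0, 0), r² = 65. Perpendicular distance d from centre to line = |−1| / √1 = 1.
Chord = 2√(r² − d²) = 2·√(64) = 16.

16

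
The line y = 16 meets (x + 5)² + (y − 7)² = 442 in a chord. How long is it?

Centre (−5, 7), r² = 442. Perpendicular distance d from centre to line = |−9| / √1 = 9.
Half the chord is √(r² − d²) = √(361), so the full chord is 38.

38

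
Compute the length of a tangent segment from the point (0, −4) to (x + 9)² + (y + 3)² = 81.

1

The centre is (−9, −3) and r = 9. The square of the distance from P to the centre is 81 + 1 = 82.
Power of the point: PT² = |PO|² − r² = 1, so PT = 1.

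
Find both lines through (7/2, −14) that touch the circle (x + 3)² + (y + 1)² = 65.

4x + 7y = −84 and 8x − y = 42

Write the tangent as mx − y + (−14 − m·(7/2)) = 0 and set its distance from the centre to √65:
(−13/2m − (13))² = 65(m² + 1)
7m² − 52m − 32 = 0, so m = −4/7 or m = 8.
With m = −4/7: 4x + 7y = −84. With m = 8: 8x − y = 42.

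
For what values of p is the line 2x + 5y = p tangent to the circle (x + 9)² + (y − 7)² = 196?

p = 17 ± 14√29

The line touches the circle iff its distance from (−9, 7) is 14:
|2·(−9) + 5·7 − p| / √29 = 14
|p − (17)| = 14√29.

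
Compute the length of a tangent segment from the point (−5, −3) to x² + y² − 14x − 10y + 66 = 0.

10√2

The centre is (7, 5) and r = 2√2. The square of the distance from P to the centre is 144 + 64 = 208.
The tangent meets the radius at right angles, so tangent² = |PO|² − r² = 208 − 8 = 200.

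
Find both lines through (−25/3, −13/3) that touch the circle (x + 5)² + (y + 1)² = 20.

2x + y = −21 and x + 2y = −17

A line y − (−13/3) = m(x − (−25/3)) is tangent when its distance from (−5, −1) is 2√5:
[m·(10/3) − (10/3)]² = 20(m² + 1)
2m² + 5m + 2 = 0, so m = −2 or m = −1/2.
Through (−25/3, −13/3) these give 2x + y = −21 and x + 2y = −17.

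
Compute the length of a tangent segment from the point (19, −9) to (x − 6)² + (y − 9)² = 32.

√461

The centre is (6, 9) and r = 4√2. The square of the distance from P to the centre is 169 + 324 = 493.
The tangent meets the radius at right angles, so tangent² = |PO|² − r² = 493 − 32 = 461.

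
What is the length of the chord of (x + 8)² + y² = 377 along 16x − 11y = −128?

2√377

Substitute y = (128 + 16x)/11:
377x² + 6032x − 21489 = 0  ⟹  x² + 16x − 57 = 0
x = 3 or x = −19, giving (3, 16) and (−19, −16).
|(3, 16) − (−19, −16)| = √((22)² + (32)²) = 2√377.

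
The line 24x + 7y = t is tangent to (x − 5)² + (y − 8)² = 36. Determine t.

t = 26 or t = 326

Tangency holds when the distance from the centre (5, 8) to the line equals the radius 6:
|24·5 + 7·8 − t| / √625 = 6
|t − (176)| = 6·25, so t = 326 or t = 26.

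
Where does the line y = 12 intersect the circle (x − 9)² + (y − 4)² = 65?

From the line, y = 12. Substituting:
x² − 18x + 80 = 0
x = 10 or x = 8, giving (10, 12) and (8, 12).

(8, 12) and (10, 12)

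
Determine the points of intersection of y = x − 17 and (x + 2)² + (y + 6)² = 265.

(−5, −22) and (14, −3)

Express y = x − 17 and substitute into the circle:
2x² − 18x − 140 = 0  ⟹  x² − 9x − 70 = 0
x = 14 or x = −5, giving (14, −3) and (−5, −22).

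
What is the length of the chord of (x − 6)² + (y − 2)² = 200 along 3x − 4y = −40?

Centre (6, 2), r² = 200. Perpendicular distance d from centre to line = |50| / √25 = 50/√25.
Half the chord is √(r² − d²) = √(100), so the full chord is 20.

20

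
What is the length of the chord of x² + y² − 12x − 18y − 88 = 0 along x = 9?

Centre (6, 9), r² = 205. Perpendicular distance d from centre to line = |−3| / √1 = 3.
Chord = 2√(r² − d²) = 2·√(196) = 28.

28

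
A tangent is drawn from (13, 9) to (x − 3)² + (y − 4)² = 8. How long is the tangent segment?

3√13

With centre O = (3, 4), |OP|² = 125 and r² = 8.
Power of the point: PT² = |PO|² − r² = 117, so PT = 3√13.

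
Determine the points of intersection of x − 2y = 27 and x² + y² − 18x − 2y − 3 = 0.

(11, −8) and (15, −6)

From the line, y = (−27 + x)/2. Substituting:
5x² − 130x + 825 = 0  ⟹  x² − 26x + 165 = 0
x = 15 or x = 11, giving (15, −6) and (11, −8).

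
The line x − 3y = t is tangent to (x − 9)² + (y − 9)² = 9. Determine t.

Tangency holds when the distance from the centre (9, 9) to the line equals the radius 3:
|1·9 − 3·9 − t| / √10 = 3
|t − (−18)| = 3√10.

t = −18 ± 3√10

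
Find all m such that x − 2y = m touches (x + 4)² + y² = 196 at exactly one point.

Tangency holds when the distance from the centre (−4, 0) to the line equals the radius 14:
|1·(−4) − 2·0 − m| / √5 = 14
|m − (−4)| = 14√5.

m = −4 ± 14√5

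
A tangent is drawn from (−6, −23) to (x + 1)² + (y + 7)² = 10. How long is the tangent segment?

With centre O = (−1, −7), |OP|² = 281 and r² = 10.
Power of the point: PT² = |PO|² − r² = 271, so PT = √271.

√271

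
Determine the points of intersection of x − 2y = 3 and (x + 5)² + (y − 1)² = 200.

(−15, −9) and (9, 3)

Substitute y = (−3 + x)/2:
5x² + 30x − 675 = 0  ⟹  x² + 6x − 135 = 0
x = 9 or x = −15, giving (9, 3) and (−15, −9).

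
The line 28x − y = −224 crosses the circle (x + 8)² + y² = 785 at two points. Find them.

From the line, y = 28x + 224. Substituting:
785x² + 12560x + 49455 = 0  ⟹  x² + 16x + 63 = 0
x = −7 or x = −9, giving (−7, 28) and (−9, −28).

(−9, −28) and (−7, 28)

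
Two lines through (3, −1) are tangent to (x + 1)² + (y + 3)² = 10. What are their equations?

x + 3y = 0 and 3x − y = 10

A line y − (−1) = m(x − (3)) is tangent when its distance from (−1, −3) is √10:
[m·(−4) − (−2)]² = 10(m² + 1)
3m² − 8m − 3 = 0, so m = −1/3 or m = 3.
With m = −1/3: x + 3y = 0. With m = 3: 3x − y = 10.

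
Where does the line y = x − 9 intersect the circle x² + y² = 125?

(−2, −11) and (11, 2)

Express y = x − 9 and substitute into the circle:
2x² − 18x − 44 = 0  ⟹  x² − 9x − 22 = 0
x = 11 or x = −2, giving (11, 2) and (−2, −11).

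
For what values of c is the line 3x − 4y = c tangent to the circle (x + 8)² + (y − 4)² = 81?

c = −85 or c = 5

The line touches the circle iff its distance from (−8, 4) is 9:
|3·(−8) − 4·4 − c| / √25 = 9
|c − (−40)| = 9·5, so c = 5 or c = −85.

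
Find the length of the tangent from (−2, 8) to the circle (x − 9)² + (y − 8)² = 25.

4√6

The centre is (9, 8) and r = 5. The square of the distance from P to the centre is 121 + 0 = 121.
The tangent meets the radius at right angles, so tangent² = |PO|² − r² = 121 − 25 = 96.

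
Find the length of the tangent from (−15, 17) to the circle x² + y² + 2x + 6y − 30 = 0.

Centre (−1, −3), r² = 40. |PO|² = (−14)² + (20)² = 596.
By the tangent–radius right angle, tangent length = √(|PO|² − r²) = √556 = 2√139.

2√139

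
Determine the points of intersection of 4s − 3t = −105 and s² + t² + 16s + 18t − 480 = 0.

Substitute t = (105 + 4s)/3:
25s² + 1200s + 12375 = 0  ⟹  s² + 48s + 495 = 0
s = −15 or s = −33, giving (−15, 15) and (−33, −9).

(−33, −9) and (−15, 15)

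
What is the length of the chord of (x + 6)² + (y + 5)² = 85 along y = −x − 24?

√2

Centre (−6, −5), r² = 85. Perpendicular distance d from centre to line = |13| / √2 = 13/√2.
Chord = 2√(r² − d²) = 2·√(1/2) = √2.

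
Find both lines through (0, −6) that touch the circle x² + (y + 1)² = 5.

2x − y = 6 and 2x + y = −6

Write the tangent as mx − y + (−6 − m·(0)) = 0 and set its distance from the centre to √5:
(0m − (5))² = 5(m² + 1)
m² − 4 = 0, so m = 2 or m = −2.
With m = 2: 2x − y = 6. With m = −2: 2x + y = −6.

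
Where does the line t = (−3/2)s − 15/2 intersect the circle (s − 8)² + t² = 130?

Substitute t = (−15 − 3s)/2:
13s² + 26s − 39 = 0  ⟹  s² + 2s − 3 = 0
s = 1 or s = −3, giving (1, −9) and (−3, −3).

(−3, −3) and (1, −9)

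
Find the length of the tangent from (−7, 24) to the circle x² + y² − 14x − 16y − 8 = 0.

√331

The centre is (7, 8) and r = 11. The square of the distance from P to the centre is 196 + 256 = 452.
The tangent meets the radius at right angles, so tangent² = |PO|² − r² = 452 − 121 = 331.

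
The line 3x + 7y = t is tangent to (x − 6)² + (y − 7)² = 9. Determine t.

t = 67 ± 3√58

The line touches the circle iff its distance from (6, 7) is 3:
|3·6 + 7·7 − t| / √58 = 3
|t − (67)| = 3√58.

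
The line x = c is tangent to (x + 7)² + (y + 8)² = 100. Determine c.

c = −17 or c = 3

The line touches the circle iff its distance from (−7, −8) is 10:
|1·(−7) + 0·(−8) − c| / √1 = 10
|c − (−7)| = 10, so c = 3 or c = −17.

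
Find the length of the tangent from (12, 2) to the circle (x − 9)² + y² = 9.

2

Centre (9, 0), r² = 9. |PO|² = (3)² + (2)² = 13.
Power of the point: PT² = |PO|² − r² = 4, so PT = 2.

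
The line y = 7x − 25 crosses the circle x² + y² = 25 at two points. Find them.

(3, −4) and (4, 3)

Express y = 7x − 25 and substitute into the circle:
50x² − 350x + 600 = 0  ⟹  x² − 7x + 12 = 0
x = 4 or x = 3, giving (4, 3) and (3, −4).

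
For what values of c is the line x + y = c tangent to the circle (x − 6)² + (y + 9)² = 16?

Tangency holds when the distance from the centre (6, −9) to the line equals the radius 4:
|1·6 + 1·(−9) − c| / √2 = 4
|c − (−3)| = 4√2.

c = −3 ± 4√2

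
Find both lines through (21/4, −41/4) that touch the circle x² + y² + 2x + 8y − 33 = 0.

7x − y = 47 and x − 7y = 77

A line y − (−41/4) = m(x − (21/4)) is tangent when its distance from (−1, −4) is 5√2:
[m·(−25/4) − (25/4)]² = 50(m² + 1)
7m² − 50m + 7 = 0, so m = 7 or m = 1/7.
With m = 7: 7x − y = 47. With m = 1/7: x − 7y = 77.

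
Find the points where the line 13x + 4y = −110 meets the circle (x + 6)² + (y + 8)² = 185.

Express y = (−110 − 13x)/4 and substitute into the circle:
185x² + 2220x + 3700 = 0  ⟹  x² + 12x + 20 = 0
x = −2 or x = −10, giving (−2, −21) and (−10, 5).

(−10, 5) and (−2, −21)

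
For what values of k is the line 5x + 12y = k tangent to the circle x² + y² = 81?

k = −117 or k = 117

For a tangent, require d(centre, line) = r = 9.
|5·0 + 12·0 − k| / √169 = 9
|k| = 9·13, so k = 117 or k = −117.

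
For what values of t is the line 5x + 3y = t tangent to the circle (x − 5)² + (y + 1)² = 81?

For a tangent, require d(centre, line) = r = 9.
|5·5 + 3·(−1) − t| / √34 = 9
|t − (22)| = 9√34.

t = 22 ± 9√34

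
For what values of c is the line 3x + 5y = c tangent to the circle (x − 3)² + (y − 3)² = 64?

Tangency holds when the distance from the centre (3, 3) to the line equals the radius 8:
|3·3 + 5·3 − c| / √34 = 8
|c − (24)| = 8√34.

c = 24 ± 8√34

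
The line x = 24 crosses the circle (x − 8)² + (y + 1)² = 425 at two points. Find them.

(24, −14) and (24, 12)

The line gives x = 24. Substituting into the circle:
y² + 2y − 168 = 0
y = 12 or y = −14, giving (24, 12) and (24, −14).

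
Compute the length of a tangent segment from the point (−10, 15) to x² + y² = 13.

2√78

Centre (0, 0), r² = 13. |PO|² = (−10)² + (15)² = 325.
The tangent meets the radius at right angles, so tangent² = |PO|² − r² = 325 − 13 = 312.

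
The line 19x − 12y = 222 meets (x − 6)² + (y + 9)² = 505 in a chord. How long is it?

2√505

Centre (6, −9), r² = 505. Perpendicular distance d from centre to line = |0| / √505 = 0/√505.
Half the chord is √(r² − d²) = √(505), so the full chord is 2√505.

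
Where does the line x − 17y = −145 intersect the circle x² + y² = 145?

From the line, y = (145 + x)/17. Substituting:
290x² + 290x − 20880 = 0  ⟹  x² + x − 72 = 0
x = 8 or x = −9, giving (8, 9) and (−9, 8).

(−9, 8) and (8, 9)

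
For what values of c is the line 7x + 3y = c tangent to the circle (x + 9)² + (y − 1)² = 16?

The line touches the circle iff its distance from (−9, 1) is 4:
|7·(−9) + 3·1 − c| / √58 = 4
|c − (−60)| = 4√58.

c = −60 ± 4√58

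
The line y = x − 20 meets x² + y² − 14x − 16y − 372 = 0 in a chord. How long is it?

The distance from (7, 8) to the line is 21/√2, and r² = 485.
Half the chord is √(r² − d²) = √(529/2), so the full chord is 23√2.

23√2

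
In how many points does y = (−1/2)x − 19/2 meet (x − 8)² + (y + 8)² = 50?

2

d² = (1·8 + 2·(−8) − (−19))²/5 = 121/5; r² = 50.
Since d² < r², the line cuts the circle twice.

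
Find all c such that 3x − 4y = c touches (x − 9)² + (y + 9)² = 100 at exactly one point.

c = 13 or c = 113

Tangency holds when the distance from the centre (9, −9) to the line equals the radius 10:
|3·9 − 4·(−9) − c| / √25 = 10
|c − (63)| = 10·5, so c = 113 or c = 13.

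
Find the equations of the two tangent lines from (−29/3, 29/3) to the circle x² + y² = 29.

5x + 2y = −29 and 2x + 5y = 29

A line y − (29/3) = m(x − (−29/3)) is tangent when its distance from (0, 0) is √29:
(29/3m − (−29/3))² = 29(m² + 1)
10m² + 29m + 10 = 0, so m = −5/2 or m = −2/5.
With m = −5/2: 5x + 2y = −29. With m = −2/5: 2x + 5y = 29.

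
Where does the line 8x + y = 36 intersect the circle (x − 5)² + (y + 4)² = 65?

Substitute y = −8x + 36:
65x² − 650x + 1560 = 0  ⟹  x² − 10x + 24 = 0
x = 6 or x = 4, giving (6, −12) and (4, 4).

(4, 4) and (6, −12)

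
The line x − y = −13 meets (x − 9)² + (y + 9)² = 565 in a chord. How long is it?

13√2

Centre (9, −9), r² = 565. Perpendicular distance d from centre to line = |31| / √2 = 31/√2.
Half the chord is √(r² − d²) = √(169/2), so the full chord is 13√2.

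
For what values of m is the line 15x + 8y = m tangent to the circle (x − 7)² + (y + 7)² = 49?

Tangency holds when the distance from the centre (7, −7) to the line equals the radius 7:
|15·7 + 8·(−7) − m| / √289 = 7
|m − (49)| = 7·17, so m = 168 or m = −70.

m = −70 or m = 168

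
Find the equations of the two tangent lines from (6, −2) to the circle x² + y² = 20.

2x + y = 10 and x − 2y = 10

Write the tangent as mx − y + (−2 − m·(6)) = 0 and set its distance from the centre to 2√5:
(−6m − (2))² = 20(m² + 1)
2m² + 3m − 2 = 0, so m = −2 or m = 1/2.
Through (6, −2) these give 2x + y = 10 and x − 2y = 10.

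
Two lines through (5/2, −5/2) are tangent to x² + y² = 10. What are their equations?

x − 3y = 10 and 3x − y = 10

Let a tangent through (5/2, −5/2) have slope m. Its distance from (0, 0) must equal √10:
(−5/2m − (5/2))² = 10(m² + 1)
3m² − 10m + 3 = 0, so m = 1/3 or m = 3.
Through (5/2, −5/2) these give x − 3y = 10 and 3x − y = 10.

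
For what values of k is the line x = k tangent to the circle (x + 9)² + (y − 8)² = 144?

k = −21 or k = 3

Tangency holds when the distance from the centre (−9, 8) to the line equals the radius 12:
|1·(−9) + 0·8 − k| / √1 = 12
|k − (−9)| = 12, so k = 3 or k = −21.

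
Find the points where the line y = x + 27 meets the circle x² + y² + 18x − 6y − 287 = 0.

(−28, −1) and (−5, 22)

From the line, y = x + 27. Substituting:
2x² + 66x + 280 = 0  ⟹  x² + 33x + 140 = 0
x = −5 or x = −28, giving (−5, 22) and (−28, −1).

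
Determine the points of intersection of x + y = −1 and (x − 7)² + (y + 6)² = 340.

Express y = −x − 1 and substitute into the circle:
2x² − 24x − 266 = 0  ⟹  x² − 12x − 133 = 0
x = 19 or x = −7, giving (19, −20) and (−7, 6).

(−7, 6) and (19, −20)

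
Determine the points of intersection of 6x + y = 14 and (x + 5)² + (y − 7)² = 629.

(−3, 32) and (5, −16)

From the line, y = −6x + 14. Substituting:
37x² − 74x − 555 = 0  ⟹  x² − 2x − 15 = 0
x = 5 or x = −3, giving (5, −16) and (−3, 32).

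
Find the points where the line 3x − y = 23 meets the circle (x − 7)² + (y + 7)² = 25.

Substitute y = 3x − 23:
10x² − 110x + 280 = 0  ⟹  x² − 11x + 28 = 0
x = 7 or x = 4, giving (7, −2) and (4, −11).

(4, −11) and (7, −2)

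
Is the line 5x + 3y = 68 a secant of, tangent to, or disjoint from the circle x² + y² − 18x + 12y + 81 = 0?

disjoint

Substituting the line into the circle gives 34x² − 1022x + 7801 = 0.
Discriminant = (−1022)² − 4·34·(7801) = −16452 < 0.
No real roots: the line does not meet the circle.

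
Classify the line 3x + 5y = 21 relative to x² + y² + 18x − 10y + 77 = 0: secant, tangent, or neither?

Substituting the line into the circle gives 34x² + 474x + 1316 = 0.
Δ = 224676 − 178976 = 45700.
Two real roots: the line is a secant.

secant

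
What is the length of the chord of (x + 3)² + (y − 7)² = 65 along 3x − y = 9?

The distance from (−3, 7) to the line is 25/√10, and r² = 65.
Half the chord is √(r² − d²) = √(5/2), so the full chord is √10.

√10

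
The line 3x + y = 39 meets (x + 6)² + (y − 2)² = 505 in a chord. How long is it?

9√10

The distance from (−6, 2) to the line is 55/√10, and r² = 505.
Chord = 2√(r² − d²) = 2·√(405/2) = 9√10.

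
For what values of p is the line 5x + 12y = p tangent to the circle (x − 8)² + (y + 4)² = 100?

p = −138 or p = 122

For a tangent, require d(centre, line) = r = 10.
|5·8 + 12·(−4) − p| / √169 = 10
|p − (−8)| = 10·13, so p = 122 or p = −138.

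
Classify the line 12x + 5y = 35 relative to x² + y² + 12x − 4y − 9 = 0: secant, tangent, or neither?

neither

d² = (12·(−6) + 5·2 − (35))²/169 = 9409/169; r² = 49.
Since d² > r², the line lies outside the circle.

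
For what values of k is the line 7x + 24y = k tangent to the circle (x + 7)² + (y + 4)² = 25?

k = −270 or k = −20

Tangency holds when the distance from the centre (−7, −4) to the line equals the radius 5:
|7·(−7) + 24·(−4) − k| / √625 = 5
|k − (−145)| = 5·25, so k = −20 or k = −270.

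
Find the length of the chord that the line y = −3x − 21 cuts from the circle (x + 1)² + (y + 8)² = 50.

The distance from (−1, −8) to the line is 10/√10, and r² = 50.
Chord = 2√(r² − d²) = 2·√(40) = 4√10.

4√10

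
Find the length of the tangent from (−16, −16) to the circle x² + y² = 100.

2√103

Centre (0, 0), r² = 100. |PO|² = (−16)² + (−16)² = 512.
By the tangent–radius right angle, tangent length = √(|PO|² − r²) = √412 = 2√103.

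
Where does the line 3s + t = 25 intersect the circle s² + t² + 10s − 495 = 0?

(1, 22) and (13, −14)

Express t = −3s + 25 and substitute into the circle:
10s² − 140s + 130 = 0  ⟹  s² − 14s + 13 = 0
s = 13 or s = 1, giving (13, −14) and (1, 22).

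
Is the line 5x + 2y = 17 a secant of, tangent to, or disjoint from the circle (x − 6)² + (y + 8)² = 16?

Substituting the line into the circle gives 29x² − 378x + 1169 = 0.
Δ = 142884 − 135604 = 7280.
Two real roots: the line is a secant.

secant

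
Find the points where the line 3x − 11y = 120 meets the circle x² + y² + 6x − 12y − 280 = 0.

(−4, −12) and (7, −9)

From the line, y = (−120 + 3x)/11. Substituting:
130x² − 390x − 3640 = 0  ⟹  x² − 3x − 28 = 0
x = 7 or x = −4, giving (7, −9) and (−4, −12).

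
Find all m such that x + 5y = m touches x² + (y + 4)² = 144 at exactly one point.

For a tangent, require d(centre, line) = r = 12.
|1·0 + 5·(−4) − m| / √26 = 12
|m − (−20)| = 12√26.

m = −20 ± 12√26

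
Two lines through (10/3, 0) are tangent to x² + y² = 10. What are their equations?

3x + y = 10 and 3x − y = 10

A line y − (0) = m(x − (10/3)) is tangent when its distance from (0, 0) is √10:
[m·(−10/3) − (0)]² = 10(m² + 1)
m² − 9 = 0, so m = −3 or m = 3.
Through (10/3, 0) these give 3x + y = 10 and 3x − y = 10.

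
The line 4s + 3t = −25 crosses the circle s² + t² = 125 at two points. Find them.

(−10, 5) and (2, −11)

From the line, t = (−25 − 4s)/3. Substituting:
25s² + 200s − 500 = 0  ⟹  s² + 8s − 20 = 0
s = 2 or s = −10, giving (2, −11) and (−10, 5).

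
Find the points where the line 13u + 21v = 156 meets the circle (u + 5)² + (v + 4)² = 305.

(−9, 13) and (12, 0)

Express v = (156 − 13u)/21 and substitute into the circle:
610u² − 1830u − 65880 = 0  ⟹  u² − 3u − 108 = 0
u = 12 or u = −9, giving (12, 0) and (−9, 13).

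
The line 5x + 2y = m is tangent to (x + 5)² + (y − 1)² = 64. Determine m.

m = −23 ± 8√29

The line touches the circle iff its distance from (−5, 1) is 8:
|5·(−5) + 2·1 − m| / √29 = 8
|m − (−23)| = 8√29.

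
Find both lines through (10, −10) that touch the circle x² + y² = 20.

Write the tangent as mx − y + (−10 − m·(10)) = 0 and set its distance from the centre to 2√5:
(−10m − (10))² = 20(m² + 1)
2m² + 5m + 2 = 0, so m = −1/2 or m = −2.
With m = −1/2: x + 2y = −10. With m = −2: 2x + y = 10.

x + 2y = −10 and 2x + y = 10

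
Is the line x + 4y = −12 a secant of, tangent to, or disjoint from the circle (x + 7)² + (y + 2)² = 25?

secant

d² = (1·(−7) + 4·(−2) − (−12))²/17 = 9/17; r² = 25.
Since d² < r², the line cuts the circle twice.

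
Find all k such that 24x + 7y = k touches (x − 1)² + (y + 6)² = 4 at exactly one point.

The line touches the circle iff its distance from (1, −6) is 2:
|24·1 + 7·(−6) − k| / √625 = 2
|k − (−18)| = 2·25, so k = 32 or k = −68.

k = −68 or k = 32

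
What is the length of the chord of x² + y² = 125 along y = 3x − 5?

7√10

Substitute y = 3x − 5:
10x² − 30x − 100 = 0  ⟹  x² − 3x − 10 = 0
x = 5 or x = −2, giving (5, 10) and (−2, −11).
|(5, 10) − (−2, −11)| = √((7)² + (21)²) = 7√10.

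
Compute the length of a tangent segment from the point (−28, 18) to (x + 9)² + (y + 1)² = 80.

√642

Centre (−9, −1), r² = 80. |PO|² = (−19)² + (19)² = 722.
By the tangent–radius right angle, tangent length = √(|PO|² − r²) = √642.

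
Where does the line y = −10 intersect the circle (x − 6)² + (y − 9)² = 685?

(−12, −10) and (24, −10)

Substitute y = −10:
x² − 12x − 288 = 0
x = 24 or x = −12, giving (24, −10) and (−12, −10).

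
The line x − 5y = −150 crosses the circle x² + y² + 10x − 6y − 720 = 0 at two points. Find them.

Express y = (150 + x)/5 and substitute into the circle:
26x² + 520x = 0  ⟹  x² + 20x = 0
x = 0 or x = −20, giving (0, 30) and (−20, 26).

(−20, 26) and (0, 30)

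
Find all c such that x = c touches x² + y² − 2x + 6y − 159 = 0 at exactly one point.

For a tangent, require d(centre, line) = r = 13.
|1·1 + 0·(−3) − c| / √1 = 13
|c − (1)| = 13, so c = 14 or c = −12.

c = −12 or c = 14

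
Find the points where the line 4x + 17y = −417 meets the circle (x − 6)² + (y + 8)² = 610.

(−15, −21) and (19, −29)

Express y = (−417 − 4x)/17 and substitute into the circle:
305x² − 1220x − 86925 = 0  ⟹  x² − 4x − 285 = 0
x = 19 or x = −15, giving (19, −29) and (−15, −21).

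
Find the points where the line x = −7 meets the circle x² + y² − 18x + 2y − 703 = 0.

The line gives x = −7. Substituting into the circle:
y² + 2y − 528 = 0
y = 22 or y = −24, giving (−7, 22) and (−7, −24).

(−7, −24) and (−7, 22)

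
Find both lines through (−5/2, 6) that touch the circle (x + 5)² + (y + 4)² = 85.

6x + 7y = 27 and 2x − 9y = −59

Write the tangent as mx − y + (6 − m·(−5/2)) = 0 and set its distance from the centre to √85:
(−5/2m − (−10))² = 85(m² + 1)
63m² + 40m − 12 = 0, so m = −6/7 or m = 2/9.
With m = −6/7: 6x + 7y = 27. With m = 2/9: 2x − 9y = −59.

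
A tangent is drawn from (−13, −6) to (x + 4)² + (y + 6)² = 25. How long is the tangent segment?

2√14

With centre O = (−4, −6), |OP|² = 81 and r² = 25.
Power of the point: PT² = |PO|² − r² = 56, so PT = 2√14.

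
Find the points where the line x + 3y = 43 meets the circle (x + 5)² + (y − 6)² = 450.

Express y = (43 − x)/3 and substitute into the circle:
10x² + 40x − 3200 = 0  ⟹  x² + 4x − 320 = 0
x = 16 or x = −20, giving (16, 9) and (−20, 21).

(−20, 21) and (16, 9)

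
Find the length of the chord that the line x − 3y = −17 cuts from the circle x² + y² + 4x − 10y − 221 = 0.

The distance from (−2, 5) to the line is 0/√10, and r² = 250.
Chord = 2√(r² − d²) = 2·√(250) = 10√10.

10√10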